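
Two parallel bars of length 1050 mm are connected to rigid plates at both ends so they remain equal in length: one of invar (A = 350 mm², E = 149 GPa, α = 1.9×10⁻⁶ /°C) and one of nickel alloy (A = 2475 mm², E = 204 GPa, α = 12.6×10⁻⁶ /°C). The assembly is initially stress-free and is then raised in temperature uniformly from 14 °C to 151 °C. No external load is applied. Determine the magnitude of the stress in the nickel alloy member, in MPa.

The nickel alloy has the larger α, so on heating it would change length more than the invar if both were free. The rigid plates force a common final length, so the nickel alloy is put into compression and the invar into tension, with equal and opposite forces P (no external load).
Equating the net (thermal + elastic) strains gives |α₁ − α₂|·ΔT = P·[1/(A₁E₁) + 1/(A₂E₂)].
|α₁ − α₂|·ΔT = 10.7×10⁻⁶ × 137 = 0.001466.
1/(A₁E₁) + 1/(A₂E₂) = 1/(350×149×10³) + 1/(2475×204×10³) = 2.116×10⁻⁸ N⁻¹.
So P = 0.001466 / 2.116×10⁻⁸ = 69.29 kN.
σ_{nickel alloy} = P/A₂ = 69290/2475 = 28 MPa, compressive.

σ ≈ 28 MPa (compressive)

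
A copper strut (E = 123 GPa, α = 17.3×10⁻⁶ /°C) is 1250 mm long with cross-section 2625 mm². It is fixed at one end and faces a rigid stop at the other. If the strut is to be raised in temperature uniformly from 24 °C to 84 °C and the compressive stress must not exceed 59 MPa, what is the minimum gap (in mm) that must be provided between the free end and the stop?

g ≈ 0.698 mm

Free expansion if unrestrained: δ_free = αΔT L = 17.3×10⁻⁶ × 60 × 1250 = 1.298 mm.
At the allowable stress the elastic shortening the wall may impose is σL/E = 59 × 1250 / (123×10³) = 0.5996 mm.
The gap must absorb the remainder: g_min = 1.298 − 0.5996 = 0.6979 mm.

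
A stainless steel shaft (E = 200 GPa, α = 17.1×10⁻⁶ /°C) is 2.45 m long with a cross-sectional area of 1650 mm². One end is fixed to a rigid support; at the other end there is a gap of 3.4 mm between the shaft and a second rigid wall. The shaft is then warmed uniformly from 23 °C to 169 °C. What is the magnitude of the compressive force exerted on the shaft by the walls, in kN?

P ≈ 366 kN

Free thermal elongation = αΔT L = 17.1×10⁻⁶ × 146 × 2450 = 6.117 mm.
After closing the 3.4 mm clearance, 6.117 − 3.4 = 2.717 mm of expansion remains to be suppressed by the wall.
That suppressed elongation corresponds to σ = E·Δ/L = 200×10³ × 2.717/2450 = 221.8 MPa.
P = σA = 221.8 × 1650 = 365.9 kN.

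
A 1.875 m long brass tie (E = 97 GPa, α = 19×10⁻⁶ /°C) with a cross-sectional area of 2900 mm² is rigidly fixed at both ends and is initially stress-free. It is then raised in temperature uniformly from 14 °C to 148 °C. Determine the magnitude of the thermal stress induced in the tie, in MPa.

σ ≈ 247 MPa (compressive)

The supports are rigid, so the total axial strain is zero. The restrained thermal strain is ε = αΔT = 19×10⁻⁶ × 134 = 2546×10⁻⁶.
Hence σ = E·αΔT = 97×10³ × 2546×10⁻⁶ = 247 MPa, compressive.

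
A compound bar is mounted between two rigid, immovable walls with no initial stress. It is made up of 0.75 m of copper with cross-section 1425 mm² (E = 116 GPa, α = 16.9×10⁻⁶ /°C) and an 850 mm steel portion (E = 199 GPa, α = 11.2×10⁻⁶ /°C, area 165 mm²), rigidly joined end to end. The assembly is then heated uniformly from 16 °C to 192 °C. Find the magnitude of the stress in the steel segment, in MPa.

σ ≈ 778 MPa (compressive)

Free thermal expansion of the whole bar: Σ αᵢΔT Lᵢ = 16.9×10⁻⁶×176×750 + 11.2×10⁻⁶×176×850 = 3.906 mm.
Since the ends are fixed, an axial force P builds up, equal in every segment, with P · Σ Lᵢ/(AᵢEᵢ) = δ_free.
Σ Lᵢ/(AᵢEᵢ) = 750/(1425×116×10³) + 850/(165×199×10³) = 3.042×10⁻⁵ mm/N.
So P = 3.906 / 3.042×10⁻⁵ = 128.4 kN, compressive.
σ_{steel} = P / A = 128400 / 165 = 778.2 MPa.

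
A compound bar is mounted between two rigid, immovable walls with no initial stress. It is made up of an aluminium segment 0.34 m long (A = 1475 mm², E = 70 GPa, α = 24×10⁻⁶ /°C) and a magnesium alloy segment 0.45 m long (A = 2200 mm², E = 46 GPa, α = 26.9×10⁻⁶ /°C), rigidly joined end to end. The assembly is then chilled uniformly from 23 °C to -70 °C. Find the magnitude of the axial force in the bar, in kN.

Free thermal contraction of the whole bar: Σ αᵢΔT Lᵢ = 24×10⁻⁶×93×340 + 26.9×10⁻⁶×93×450 = 1.885 mm.
Since the ends are fixed, an axial force P builds up, equal in every segment, with P · Σ Lᵢ/(AᵢEᵢ) = δ_free.
The series flexibility is Σ Lᵢ/(AᵢEᵢ) = 340/(1475×70×10³) + 450/(2200×46×10³) = 7.74×10⁻⁶ mm/N.
P = 1.885 / 7.74×10⁻⁶ = 243500 N = 243.5 kN, tensile.

P ≈ 244 kN (tensile)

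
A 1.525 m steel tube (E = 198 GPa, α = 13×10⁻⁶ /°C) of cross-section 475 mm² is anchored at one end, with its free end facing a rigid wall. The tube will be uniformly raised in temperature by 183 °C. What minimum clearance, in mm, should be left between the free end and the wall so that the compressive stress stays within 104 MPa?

g ≈ 2.83 mm

Free expansion if unrestrained: δ_free = αΔT L = 13×10⁻⁶ × 183 × 1525 = 3.628 mm.
At the allowable stress the elastic shortening the wall may impose is σL/E = 104 × 1525 / (198×10³) = 0.801 mm.
So the gap has to take up the difference, g_min = δ_free − σL/E = 3.628 − 0.801 = 2.827 mm.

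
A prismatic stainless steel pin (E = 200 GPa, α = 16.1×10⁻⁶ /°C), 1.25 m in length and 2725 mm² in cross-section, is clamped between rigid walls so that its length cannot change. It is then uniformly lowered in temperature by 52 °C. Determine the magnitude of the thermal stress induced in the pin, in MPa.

Because both ends are immovable the net strain is zero, and the suppressed thermal strain is αΔT = 16.1×10⁻⁶ × 52 = 837.2×10⁻⁶.
Hence σ = E·αΔT = 200×10³ × 837.2×10⁻⁶ = 167.4 MPa, tensile.

σ ≈ 167 MPa (tensile)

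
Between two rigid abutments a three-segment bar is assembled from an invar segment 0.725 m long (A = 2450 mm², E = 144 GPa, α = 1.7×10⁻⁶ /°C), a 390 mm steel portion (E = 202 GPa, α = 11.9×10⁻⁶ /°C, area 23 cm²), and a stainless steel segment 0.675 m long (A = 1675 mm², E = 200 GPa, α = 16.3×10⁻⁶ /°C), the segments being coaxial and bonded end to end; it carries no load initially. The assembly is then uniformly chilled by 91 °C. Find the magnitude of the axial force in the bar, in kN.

P ≈ 313 kN (tensile)

If the supports were absent, the total length change would be Σ αᵢΔT Lᵢ = 1.7×10⁻⁶×91×725 + 11.9×10⁻⁶×91×390 + 16.3×10⁻⁶×91×675 = 1.536 mm.
The walls prevent any net length change, so an axial force P (same in every segment) develops. Compatibility: P · Σ Lᵢ/(AᵢEᵢ) = δ_free.
The series flexibility is Σ Lᵢ/(AᵢEᵢ) = 725/(2450×144×10³) + 390/(2300×202×10³) + 675/(1675×200×10³) = 4.909×10⁻⁶ mm/N.
So P = 1.536 / 4.909×10⁻⁶ = 312.8 kN, tensile.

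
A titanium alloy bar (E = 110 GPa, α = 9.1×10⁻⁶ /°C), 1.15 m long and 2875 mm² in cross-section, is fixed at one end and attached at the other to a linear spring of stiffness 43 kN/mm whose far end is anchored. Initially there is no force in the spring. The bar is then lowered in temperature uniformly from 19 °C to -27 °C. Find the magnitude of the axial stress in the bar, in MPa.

σ ≈ 6.23 MPa (tensile)

The unrestrained thermal change is αΔT L = 9.1×10⁻⁶ × 46 × 1150 = 0.4814 mm.
Let P be the tensile force in the spring. The bar extends elastically by PL/(AE) and the spring stretches by P/k; together these equal δ_free.
P [ L/(AE) + 1/k ] = δ_free → P [ 1150/(2875×110×10³) + 1/(43×10³) ] = 0.4814.
P = 0.4814 / 2.689×10⁻⁵ = 17900 N.
σ = P/A = 17900/2875 = 6.226 MPa.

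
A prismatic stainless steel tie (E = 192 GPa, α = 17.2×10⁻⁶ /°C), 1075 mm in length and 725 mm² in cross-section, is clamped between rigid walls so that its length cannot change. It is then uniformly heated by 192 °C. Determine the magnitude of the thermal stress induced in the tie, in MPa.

σ ≈ 634 MPa (compressive)

With length fixed, the mechanical strain must cancel the thermal strain αΔT = 17.2×10⁻⁶ × 192 = 3302.4×10⁻⁶.
σ = EαΔT = 192×10³ × 17.2×10⁻⁶ × 192 = 634.1 MPa (compressive; the tie is trying to expand).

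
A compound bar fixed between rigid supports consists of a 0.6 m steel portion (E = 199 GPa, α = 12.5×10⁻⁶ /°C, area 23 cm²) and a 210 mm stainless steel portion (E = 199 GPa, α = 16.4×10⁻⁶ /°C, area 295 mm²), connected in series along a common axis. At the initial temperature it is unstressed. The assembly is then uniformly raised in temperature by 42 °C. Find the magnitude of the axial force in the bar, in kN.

Free thermal expansion of the whole bar: Σ αᵢΔT Lᵢ = 12.5×10⁻⁶×42×600 + 16.4×10⁻⁶×42×210 = 0.4596 mm.
The rigid supports impose zero overall length change; the single axial force P common to all segments must satisfy P Σ Lᵢ/(AᵢEᵢ) = δ_free.
The series flexibility is Σ Lᵢ/(AᵢEᵢ) = 600/(2300×199×10³) + 210/(295×199×10³) = 4.888×10⁻⁶ mm/N.
Hence P = δ_free / Σ(L/AE) = 0.4596/4.888×10⁻⁶ = 94.03 kN (compressive).

P ≈ 94 kN (compressive)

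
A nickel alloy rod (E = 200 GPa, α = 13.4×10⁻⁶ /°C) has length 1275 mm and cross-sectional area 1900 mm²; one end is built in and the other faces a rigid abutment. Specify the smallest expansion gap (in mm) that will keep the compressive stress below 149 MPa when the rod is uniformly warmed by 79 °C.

Free expansion if unrestrained: δ_free = αΔT L = 13.4×10⁻⁶ × 79 × 1275 = 1.35 mm.
A stress of 149 MPa corresponds to the wall pushing the rod back by σL/E = 149×1275/(200×10³) = 0.9499 mm.
The gap must absorb the remainder: g_min = 1.35 − 0.9499 = 0.3998 mm.

g ≈ 0.4 mm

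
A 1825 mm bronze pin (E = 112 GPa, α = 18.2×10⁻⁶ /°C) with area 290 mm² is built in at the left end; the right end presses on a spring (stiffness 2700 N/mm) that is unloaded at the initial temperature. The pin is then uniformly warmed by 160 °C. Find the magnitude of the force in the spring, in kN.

P ≈ 12.5 kN

If the spring were absent the pin would lengthen by αΔT L = 18.2×10⁻⁶ × 160 × 1825 = 5.314 mm.
With a force P in the spring, the elastic change of the pin is PL/(AE) and that of the spring is P/k; compatibility requires their sum to equal δ_free.
P [ L/(AE) + 1/k ] = δ_free → P [ 1825/(290×112×10³) + 1/(2700) ] = 5.314.
P = 5.314 / 0.0004266 = 12460 N.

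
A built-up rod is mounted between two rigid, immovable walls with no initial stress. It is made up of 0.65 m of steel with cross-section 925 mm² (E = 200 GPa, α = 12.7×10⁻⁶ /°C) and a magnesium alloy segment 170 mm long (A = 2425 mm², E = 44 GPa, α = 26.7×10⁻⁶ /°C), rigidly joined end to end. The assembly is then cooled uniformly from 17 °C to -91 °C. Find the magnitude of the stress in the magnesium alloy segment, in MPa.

σ ≈ 112 MPa (tensile)

With the walls removed the bar would change length by δ_free = Σ αᵢΔT Lᵢ = 12.7×10⁻⁶×108×650 + 26.7×10⁻⁶×108×170 = 1.382 mm.
The rigid supports impose zero overall length change; the single axial force P common to all segments must satisfy P Σ Lᵢ/(AᵢEᵢ) = δ_free.
The series flexibility is Σ Lᵢ/(AᵢEᵢ) = 650/(925×200×10³) + 170/(2425×44×10³) = 5.107×10⁻⁶ mm/N.
So P = 1.382 / 5.107×10⁻⁶ = 270.6 kN, tensile.
σ_{magnesium alloy} = P / A = 270600 / 2425 = 111.6 MPa.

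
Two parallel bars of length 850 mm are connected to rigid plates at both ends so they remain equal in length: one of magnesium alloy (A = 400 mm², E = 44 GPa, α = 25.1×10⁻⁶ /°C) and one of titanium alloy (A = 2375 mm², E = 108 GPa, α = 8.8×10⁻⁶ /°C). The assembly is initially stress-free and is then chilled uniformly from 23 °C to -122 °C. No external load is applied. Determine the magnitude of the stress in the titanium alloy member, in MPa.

Both members must finish at the same length. With the larger α, the magnesium alloy tends to over-contract; the plates restrain it, putting the magnesium alloy in tension and the titanium alloy in compression. With no external load the two internal forces are equal and opposite, magnitude P.
Equating the net (thermal + elastic) strains gives |α₁ − α₂|·ΔT = P·[1/(A₁E₁) + 1/(A₂E₂)].
|α₁ − α₂|·ΔT = 16.3×10⁻⁶ × 145 = 0.002364.
1/(A₁E₁) + 1/(A₂E₂) = 1/(400×44×10³) + 1/(2375×108×10³) = 6.072×10⁻⁸ N⁻¹.
So P = 0.002364 / 6.072×10⁻⁸ = 38.93 kN.
σ_{titanium alloy} = P/A₂ = 38930/2375 = 16.39 MPa, compressive.

σ ≈ 16.4 MPa (compressive)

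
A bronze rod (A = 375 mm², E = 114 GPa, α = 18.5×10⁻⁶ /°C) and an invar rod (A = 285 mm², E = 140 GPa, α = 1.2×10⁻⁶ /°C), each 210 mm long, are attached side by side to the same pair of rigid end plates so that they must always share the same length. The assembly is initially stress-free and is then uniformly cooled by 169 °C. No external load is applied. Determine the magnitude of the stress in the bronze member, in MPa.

Equilibrium of a rigid end plate with no external load gives equal and opposite internal forces ±P in the two members. Since α_{bronze} > α_{invar}, cooling drives the bronze into tension and the invar into compression.
Equating the net (thermal + elastic) strains gives |α₁ − α₂|·ΔT = P·[1/(A₁E₁) + 1/(A₂E₂)].
|α₁ − α₂|·ΔT = 17.3×10⁻⁶ × 169 = 0.002924.
1/(A₁E₁) + 1/(A₂E₂) = 1/(375×114×10³) + 1/(285×140×10³) = 4.845×10⁻⁸ N⁻¹.
So P = 0.002924 / 4.845×10⁻⁸ = 60.34 kN.
σ_{bronze} = P/A₁ = 60340/375 = 160.9 MPa, tensile.

σ ≈ 161 MPa (tensile)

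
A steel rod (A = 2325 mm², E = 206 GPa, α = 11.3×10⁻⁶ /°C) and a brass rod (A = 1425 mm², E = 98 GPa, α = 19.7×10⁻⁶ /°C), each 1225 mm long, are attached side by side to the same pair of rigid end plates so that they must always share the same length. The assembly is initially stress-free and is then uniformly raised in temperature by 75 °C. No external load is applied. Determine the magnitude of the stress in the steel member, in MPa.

Equilibrium of a rigid end plate with no external load gives equal and opposite internal forces ±P in the two members. Since α_{brass} > α_{steel}, heating drives the brass into compression and the steel into tension.
Setting the final lengths equal and cancelling L: (α₁ − α₂)ΔT = P/(A₁E₁) + P/(A₂E₂).
|α₁ − α₂|·ΔT = 8.4×10⁻⁶ × 75 = 0.00063.
1/(A₁E₁) + 1/(A₂E₂) = 1/(2325×206×10³) + 1/(1425×98×10³) = 9.249×10⁻⁹ N⁻¹.
So P = 0.00063 / 9.249×10⁻⁹ = 68.12 kN.
σ_{steel} = P/A₁ = 68120/2325 = 29.3 MPa, tensile.

σ ≈ 29.3 MPa (tensile)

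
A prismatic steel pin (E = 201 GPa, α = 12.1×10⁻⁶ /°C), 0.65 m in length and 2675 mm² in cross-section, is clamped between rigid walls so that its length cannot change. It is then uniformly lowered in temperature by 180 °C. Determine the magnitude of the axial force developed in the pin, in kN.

With zero net strain, σ = E·αΔT = 201 GPa × 12.1×10⁻⁶ × 180 = 437.8 MPa.
Axial force P = σA = 437.8 × 2675 = 1.171×10⁶ N = 1171 kN, tensile.

P ≈ 1170 kN (tensile)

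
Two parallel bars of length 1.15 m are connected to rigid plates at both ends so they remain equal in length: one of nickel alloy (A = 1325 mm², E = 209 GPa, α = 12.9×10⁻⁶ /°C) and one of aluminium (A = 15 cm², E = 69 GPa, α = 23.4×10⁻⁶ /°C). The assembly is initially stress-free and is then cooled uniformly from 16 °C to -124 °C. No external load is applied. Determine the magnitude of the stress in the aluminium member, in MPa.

σ ≈ 73.8 MPa (tensile)

The aluminium has the larger α, so on cooling it would change length more than the nickel alloy if both were free. The rigid plates force a common final length, so the aluminium is put into tension and the nickel alloy into compression, with equal and opposite forces P (no external load).
Setting the final lengths equal and cancelling L: (α₁ − α₂)ΔT = P/(A₁E₁) + P/(A₂E₂).
|α₁ − α₂|·ΔT = 10.5×10⁻⁶ × 140 = 0.00147.
1/(A₁E₁) + 1/(A₂E₂) = 1/(1325×209×10³) + 1/(1500×69×10³) = 1.327×10⁻⁸ N⁻¹.
P = 0.00147 / 1.327×10⁻⁸ = 110800 N = 110.8 kN.
σ_{aluminium} = P/A₂ = 110800/1500 = 73.83 MPa, tensile.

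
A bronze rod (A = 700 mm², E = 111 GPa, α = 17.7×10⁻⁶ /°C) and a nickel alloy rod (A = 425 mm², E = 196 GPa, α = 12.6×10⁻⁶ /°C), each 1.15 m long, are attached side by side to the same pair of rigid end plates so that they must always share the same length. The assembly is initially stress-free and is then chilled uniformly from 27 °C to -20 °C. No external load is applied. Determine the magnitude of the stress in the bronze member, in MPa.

σ ≈ 13.8 MPa (tensile)

Equilibrium of a rigid end plate with no external load gives equal and opposite internal forces ±P in the two members. Since α_{bronze} > α_{nickel alloy}, cooling drives the bronze into tension and the nickel alloy into compression.
Equating the net (thermal + elastic) strains gives |α₁ − α₂|·ΔT = P·[1/(A₁E₁) + 1/(A₂E₂)].
|α₁ − α₂|·ΔT = 5.1×10⁻⁶ × 47 = 0.0002397.
1/(A₁E₁) + 1/(A₂E₂) = 1/(700×111×10³) + 1/(425×196×10³) = 2.487×10⁻⁸ N⁻¹.
So P = 0.0002397 / 2.487×10⁻⁸ = 9.636 kN.
σ_{bronze} = P/A₁ = 9636/700 = 13.77 MPa, tensile.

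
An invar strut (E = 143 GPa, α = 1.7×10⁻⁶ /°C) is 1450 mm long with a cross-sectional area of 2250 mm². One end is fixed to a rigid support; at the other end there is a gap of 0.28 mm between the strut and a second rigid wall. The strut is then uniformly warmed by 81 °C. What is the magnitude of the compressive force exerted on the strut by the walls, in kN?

P ≈ 0 kN

Free thermal elongation = αΔT L = 1.7×10⁻⁶ × 81 × 1450 = 0.1997 mm.
This is smaller than the 0.28 mm clearance, so the strut expands freely without reaching the stop — the stress is zero.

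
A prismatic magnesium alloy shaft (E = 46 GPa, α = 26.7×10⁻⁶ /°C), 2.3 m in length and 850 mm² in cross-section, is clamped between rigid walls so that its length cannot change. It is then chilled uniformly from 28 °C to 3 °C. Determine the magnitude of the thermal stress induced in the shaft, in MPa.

σ ≈ 30.7 MPa (tensile)

With length fixed, the mechanical strain must cancel the thermal strain αΔT = 26.7×10⁻⁶ × 25 = 667.5×10⁻⁶.
σ = EαΔT = 46×10³ × 26.7×10⁻⁶ × 25 = 30.7 MPa (tensile; the shaft is trying to contract).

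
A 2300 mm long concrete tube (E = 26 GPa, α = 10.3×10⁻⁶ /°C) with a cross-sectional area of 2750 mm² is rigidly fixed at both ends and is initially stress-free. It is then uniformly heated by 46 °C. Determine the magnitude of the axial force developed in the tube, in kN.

Full restraint means ε = 0, so the stress is σ = EαΔT = 26×10³ × 10.3×10⁻⁶ × 46 = 12.32 MPa.
Axial force P = σA = 12.32 × 2750 = 33880 N = 33.88 kN, compressive.

P ≈ 33.9 kN (compressive)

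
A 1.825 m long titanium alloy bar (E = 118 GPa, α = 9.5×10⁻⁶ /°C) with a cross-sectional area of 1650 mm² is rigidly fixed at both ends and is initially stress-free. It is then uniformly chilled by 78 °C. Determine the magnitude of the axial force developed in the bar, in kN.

P ≈ 144 kN (tensile)

The ends cannot move, so σ = EαΔT = 118×10³ × 9.5×10⁻⁶ × 78 = 87.44 MPa.
Axial force P = σA = 87.44 × 1650 = 144300 N = 144.3 kN, tensile.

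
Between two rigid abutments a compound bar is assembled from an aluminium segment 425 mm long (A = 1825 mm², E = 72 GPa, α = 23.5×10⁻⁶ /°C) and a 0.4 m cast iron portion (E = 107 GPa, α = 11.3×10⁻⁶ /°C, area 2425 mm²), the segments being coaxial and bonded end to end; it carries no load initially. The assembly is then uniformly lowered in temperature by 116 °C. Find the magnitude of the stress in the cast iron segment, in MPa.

σ ≈ 145 MPa (tensile)

With the walls removed the bar would change length by δ_free = Σ αᵢΔT Lᵢ = 23.5×10⁻⁶×116×425 + 11.3×10⁻⁶×116×400 = 1.683 mm.
The rigid supports impose zero overall length change; the single axial force P common to all segments must satisfy P Σ Lᵢ/(AᵢEᵢ) = δ_free.
Σ Lᵢ/(AᵢEᵢ) = 425/(1825×72×10³) + 400/(2425×107×10³) = 4.776×10⁻⁶ mm/N.
So P = 1.683 / 4.776×10⁻⁶ = 352.4 kN, tensile.
σ_{cast iron} = P / A = 352400 / 2425 = 145.3 MPa.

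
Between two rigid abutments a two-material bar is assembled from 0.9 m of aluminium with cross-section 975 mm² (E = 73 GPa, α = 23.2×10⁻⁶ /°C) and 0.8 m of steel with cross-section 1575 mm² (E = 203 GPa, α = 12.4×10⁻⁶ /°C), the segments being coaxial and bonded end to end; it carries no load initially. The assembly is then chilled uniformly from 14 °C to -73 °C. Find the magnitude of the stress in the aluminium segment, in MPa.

σ ≈ 181 MPa (tensile)

Free thermal contraction of the whole bar: Σ αᵢΔT Lᵢ = 23.2×10⁻⁶×87×900 + 12.4×10⁻⁶×87×800 = 2.68 mm.
The rigid supports impose zero overall length change; the single axial force P common to all segments must satisfy P Σ Lᵢ/(AᵢEᵢ) = δ_free.
Σ Lᵢ/(AᵢEᵢ) = 900/(975×73×10³) + 800/(1575×203×10³) = 1.515×10⁻⁵ mm/N.
P = 2.68 / 1.515×10⁻⁵ = 176900 N = 176.9 kN, tensile.
σ_{aluminium} = P / A = 176900 / 975 = 181.4 MPa.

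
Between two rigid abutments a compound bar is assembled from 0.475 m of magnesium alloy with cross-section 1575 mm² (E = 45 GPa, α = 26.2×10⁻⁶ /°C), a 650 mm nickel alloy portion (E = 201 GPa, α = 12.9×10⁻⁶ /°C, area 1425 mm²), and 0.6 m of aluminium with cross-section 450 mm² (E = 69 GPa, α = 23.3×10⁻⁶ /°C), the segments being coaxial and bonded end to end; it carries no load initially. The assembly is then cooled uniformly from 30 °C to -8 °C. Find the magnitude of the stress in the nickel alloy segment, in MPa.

σ ≈ 32.8 MPa (tensile)

If the supports were absent, the total length change would be Σ αᵢΔT Lᵢ = 26.2×10⁻⁶×38×475 + 12.9×10⁻⁶×38×650 + 23.3×10⁻⁶×38×600 = 1.323 mm.
The rigid supports impose zero overall length change; the single axial force P common to all segments must satisfy P Σ Lᵢ/(AᵢEᵢ) = δ_free.
The series flexibility is Σ Lᵢ/(AᵢEᵢ) = 475/(1575×45×10³) + 650/(1425×201×10³) + 600/(450×69×10³) = 2.829×10⁻⁵ mm/N.
P = 1.323 / 2.829×10⁻⁵ = 46750 N = 46.75 kN, tensile.
σ_{nickel alloy} = P / A = 46750 / 1425 = 32.81 MPa.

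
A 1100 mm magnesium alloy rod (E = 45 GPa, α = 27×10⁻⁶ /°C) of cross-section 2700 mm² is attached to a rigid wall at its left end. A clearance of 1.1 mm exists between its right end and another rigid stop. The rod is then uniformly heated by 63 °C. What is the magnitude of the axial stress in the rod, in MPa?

σ ≈ 31.5 MPa (compressive)

Unrestrained expansion: δ_free = αΔT L = 27×10⁻⁶ × 63 × 1100 = 1.871 mm.
This exceeds the 1.1 mm gap, so the wall pushes back. The portion of expansion that must be recovered elastically is δ_free − gap = 1.871 − 1.1 = 0.7711 mm.
Compatibility: PL/(AE) = 0.7711 mm, so σ = P/A = E × (0.7711/1100) = 31.54 MPa.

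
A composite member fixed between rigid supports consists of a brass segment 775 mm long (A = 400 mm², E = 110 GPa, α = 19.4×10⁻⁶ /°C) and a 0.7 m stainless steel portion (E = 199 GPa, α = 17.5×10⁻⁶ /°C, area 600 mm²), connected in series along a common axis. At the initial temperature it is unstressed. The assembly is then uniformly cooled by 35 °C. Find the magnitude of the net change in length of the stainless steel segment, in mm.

Free thermal contraction of the whole bar: Σ αᵢΔT Lᵢ = 19.4×10⁻⁶×35×775 + 17.5×10⁻⁶×35×700 = 0.955 mm.
The walls prevent any net length change, so an axial force P (same in every segment) develops. Compatibility: P · Σ Lᵢ/(AᵢEᵢ) = δ_free.
Σ Lᵢ/(AᵢEᵢ) = 775/(400×110×10³) + 700/(600×199×10³) = 2.348×10⁻⁵ mm/N.
P = 0.955 / 2.348×10⁻⁵ = 40680 N = 40.68 kN, tensile.
For the stainless steel segment, free thermal change = 17.5×10⁻⁶×35×700 = 0.4287 mm and elastic change from P = 40680×700/(600×199×10³) = 0.2385 mm; these oppose, so the net change is 0.19 mm (segment shortens).

|ΔL| ≈ 0.19 mm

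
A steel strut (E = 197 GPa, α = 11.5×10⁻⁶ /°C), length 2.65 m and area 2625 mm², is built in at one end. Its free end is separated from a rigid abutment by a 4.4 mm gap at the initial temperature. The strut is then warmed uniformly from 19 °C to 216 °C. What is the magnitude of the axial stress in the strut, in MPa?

σ ≈ 119 MPa (compressive)

If the wall were absent the strut would grow by αΔT L = 11.5×10⁻⁶ × 197 × 2650 = 6.004 mm.
After closing the 4.4 mm clearance, 6.004 − 4.4 = 1.604 mm of expansion remains to be suppressed by the wall.
Compatibility: PL/(AE) = 1.604 mm, so σ = P/A = E × (1.604/2650) = 119.2 MPa.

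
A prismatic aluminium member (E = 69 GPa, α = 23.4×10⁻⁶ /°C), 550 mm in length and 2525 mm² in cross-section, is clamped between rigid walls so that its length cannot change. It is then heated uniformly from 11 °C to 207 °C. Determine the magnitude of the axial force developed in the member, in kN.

Full restraint means ε = 0, so the stress is σ = EαΔT = 69×10³ × 23.4×10⁻⁶ × 196 = 316.5 MPa.
Axial force P = σA = 316.5 × 2525 = 799100 N = 799.1 kN, compressive.

P ≈ 799 kN (compressive)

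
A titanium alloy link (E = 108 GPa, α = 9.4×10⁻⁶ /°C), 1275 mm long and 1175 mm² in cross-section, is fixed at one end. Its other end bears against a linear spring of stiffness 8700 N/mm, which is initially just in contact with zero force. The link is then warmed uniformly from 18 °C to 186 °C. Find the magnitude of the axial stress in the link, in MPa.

If the spring were absent the link would lengthen by αΔT L = 9.4×10⁻⁶ × 168 × 1275 = 2.013 mm.
With a force P in the spring, the elastic change of the link is PL/(AE) and that of the spring is P/k; compatibility requires their sum to equal δ_free.
P [ L/(AE) + 1/k ] = δ_free → P [ 1275/(1175×108×10³) + 1/(8700) ] = 2.013.
P = 2.013 / 0.000125 = 16110 N.
σ = P/A = 16110/1175 = 13.71 MPa.

σ ≈ 13.7 MPa (compressive)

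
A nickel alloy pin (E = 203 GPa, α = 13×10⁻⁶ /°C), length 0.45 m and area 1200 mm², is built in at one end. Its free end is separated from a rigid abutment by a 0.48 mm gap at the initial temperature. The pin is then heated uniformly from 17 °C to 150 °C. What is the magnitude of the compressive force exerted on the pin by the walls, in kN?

Unrestrained expansion: δ_free = αΔT L = 13×10⁻⁶ × 133 × 450 = 0.778 mm.
This exceeds the 0.48 mm gap, so the wall pushes back. The portion of expansion that must be recovered elastically is δ_free − gap = 0.778 − 0.48 = 0.298 mm.
So σ = E(δ_free − g)/L = 203×10³ × 0.298/450 = 134.5 MPa.
Force on the wall = σA = 134.5 × 1200 mm² = 161.3 kN.

P ≈ 161 kN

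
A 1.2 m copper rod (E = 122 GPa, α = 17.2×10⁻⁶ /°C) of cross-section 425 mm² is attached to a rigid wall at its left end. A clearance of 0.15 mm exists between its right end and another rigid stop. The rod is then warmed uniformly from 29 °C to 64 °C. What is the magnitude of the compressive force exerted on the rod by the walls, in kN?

P ≈ 24.7 kN

Unrestrained expansion: δ_free = αΔT L = 17.2×10⁻⁶ × 35 × 1200 = 0.7224 mm.
The gap closes (δ_free > 0.15 mm) and the wall then resists a further 0.7224 − 0.15 = 0.5724 mm of expansion.
That suppressed elongation corresponds to σ = E·Δ/L = 122×10³ × 0.5724/1200 = 58.19 MPa.
Force on the wall = σA = 58.19 × 425 mm² = 24.73 kN.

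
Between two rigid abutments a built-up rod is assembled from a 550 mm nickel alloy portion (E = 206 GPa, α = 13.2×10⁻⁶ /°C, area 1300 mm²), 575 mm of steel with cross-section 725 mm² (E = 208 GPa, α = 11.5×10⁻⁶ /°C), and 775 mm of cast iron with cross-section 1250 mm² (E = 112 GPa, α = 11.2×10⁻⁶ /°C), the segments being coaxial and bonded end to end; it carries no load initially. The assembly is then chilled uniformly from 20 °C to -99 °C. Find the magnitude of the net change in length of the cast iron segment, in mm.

|ΔL| ≈ 0.27 mm

If the supports were absent, the total length change would be Σ αᵢΔT Lᵢ = 13.2×10⁻⁶×119×550 + 11.5×10⁻⁶×119×575 + 11.2×10⁻⁶×119×775 = 2.684 mm.
The rigid supports impose zero overall length change; the single axial force P common to all segments must satisfy P Σ Lᵢ/(AᵢEᵢ) = δ_free.
Σ Lᵢ/(AᵢEᵢ) = 550/(1300×206×10³) + 575/(725×208×10³) + 775/(1250×112×10³) = 1.14×10⁻⁵ mm/N.
So P = 2.684 / 1.14×10⁻⁵ = 235.4 kN, tensile.
For the cast iron segment, free thermal change = 11.2×10⁻⁶×119×775 = 1.033 mm and elastic change from P = 235400×775/(1250×112×10³) = 1.303 mm; these oppose, so the net change is 0.27 mm (segment lengthens).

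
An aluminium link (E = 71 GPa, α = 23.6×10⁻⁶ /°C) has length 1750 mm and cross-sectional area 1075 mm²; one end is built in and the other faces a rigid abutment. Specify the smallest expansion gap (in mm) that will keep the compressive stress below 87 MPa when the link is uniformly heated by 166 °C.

g ≈ 4.71 mm

Free expansion if unrestrained: δ_free = αΔT L = 23.6×10⁻⁶ × 166 × 1750 = 6.856 mm.
At the allowable stress the elastic shortening the wall may impose is σL/E = 87 × 1750 / (71×10³) = 2.144 mm.
So the gap has to take up the difference, g_min = δ_free − σL/E = 6.856 − 2.144 = 4.711 mm.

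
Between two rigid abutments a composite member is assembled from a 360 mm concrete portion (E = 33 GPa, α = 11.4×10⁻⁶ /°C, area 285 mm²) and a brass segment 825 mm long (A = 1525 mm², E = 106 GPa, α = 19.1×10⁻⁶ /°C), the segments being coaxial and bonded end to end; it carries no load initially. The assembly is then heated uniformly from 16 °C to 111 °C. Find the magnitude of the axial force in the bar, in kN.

If the supports were absent, the total length change would be Σ αᵢΔT Lᵢ = 11.4×10⁻⁶×95×360 + 19.1×10⁻⁶×95×825 = 1.887 mm.
The walls prevent any net length change, so an axial force P (same in every segment) develops. Compatibility: P · Σ Lᵢ/(AᵢEᵢ) = δ_free.
Σ Lᵢ/(AᵢEᵢ) = 360/(285×33×10³) + 825/(1525×106×10³) = 4.338×10⁻⁵ mm/N.
P = 1.887 / 4.338×10⁻⁵ = 43490 N = 43.49 kN, compressive.

P ≈ 43.5 kN (compressive)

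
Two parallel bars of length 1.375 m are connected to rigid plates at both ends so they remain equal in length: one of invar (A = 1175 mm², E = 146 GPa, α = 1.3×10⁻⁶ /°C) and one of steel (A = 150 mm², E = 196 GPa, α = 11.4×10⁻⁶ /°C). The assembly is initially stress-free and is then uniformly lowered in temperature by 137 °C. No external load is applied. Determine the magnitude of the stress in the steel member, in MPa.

Both members must finish at the same length. With the larger α, the steel tends to over-contract; the plates restrain it, putting the steel in tension and the invar in compression. With no external load the two internal forces are equal and opposite, magnitude P.
Equating the net (thermal + elastic) strains gives |α₁ − α₂|·ΔT = P·[1/(A₁E₁) + 1/(A₂E₂)].
|α₁ − α₂|·ΔT = 10.1×10⁻⁶ × 137 = 0.001384.
1/(A₁E₁) + 1/(A₂E₂) = 1/(1175×146×10³) + 1/(150×196×10³) = 3.984×10⁻⁸ N⁻¹.
So P = 0.001384 / 3.984×10⁻⁸ = 34.73 kN.
σ_{steel} = P/A₂ = 34730/150 = 231.5 MPa, tensile.

σ ≈ 232 MPa (tensile)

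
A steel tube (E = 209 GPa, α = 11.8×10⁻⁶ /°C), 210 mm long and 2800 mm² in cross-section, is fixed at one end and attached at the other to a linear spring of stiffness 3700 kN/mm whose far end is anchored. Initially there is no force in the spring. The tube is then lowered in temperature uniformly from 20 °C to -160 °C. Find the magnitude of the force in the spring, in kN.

P ≈ 709 kN

If the spring were absent the tube would shorten by αΔT L = 11.8×10⁻⁶ × 180 × 210 = 0.446 mm.
With a force P in the spring, the elastic change of the tube is PL/(AE) and that of the spring is P/k; compatibility requires their sum to equal δ_free.
So P = δ_free / [L/(AE) + 1/k] = 0.446 / [ 210/(2800×209×10³) + 1/(3700×10³) ].
P = 0.446 / 6.291×10⁻⁷ = 709000 N.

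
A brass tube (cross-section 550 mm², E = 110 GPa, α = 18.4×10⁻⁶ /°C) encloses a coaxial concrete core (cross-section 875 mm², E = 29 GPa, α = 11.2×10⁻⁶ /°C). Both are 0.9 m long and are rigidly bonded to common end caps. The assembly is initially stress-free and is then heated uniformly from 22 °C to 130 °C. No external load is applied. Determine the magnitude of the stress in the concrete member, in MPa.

The brass has the larger α, so on heating it would change length more than the concrete if both were free. The rigid plates force a common final length, so the brass is put into compression and the concrete into tension, with equal and opposite forces P (no external load).
Compatibility of the two members (thermal + elastic change equal): (α₁ − α₂)ΔT = P·[1/(A₁E₁) + 1/(A₂E₂)].
|α₁ − α₂|·ΔT = 7.2×10⁻⁶ × 108 = 0.0007776.
1/(A₁E₁) + 1/(A₂E₂) = 1/(550×110×10³) + 1/(875×29×10³) = 5.594×10⁻⁸ N⁻¹.
So P = 0.0007776 / 5.594×10⁻⁸ = 13.9 kN.
σ_{concrete} = P/A₂ = 13900/875 = 15.89 MPa, tensile.

σ ≈ 15.9 MPa (tensile)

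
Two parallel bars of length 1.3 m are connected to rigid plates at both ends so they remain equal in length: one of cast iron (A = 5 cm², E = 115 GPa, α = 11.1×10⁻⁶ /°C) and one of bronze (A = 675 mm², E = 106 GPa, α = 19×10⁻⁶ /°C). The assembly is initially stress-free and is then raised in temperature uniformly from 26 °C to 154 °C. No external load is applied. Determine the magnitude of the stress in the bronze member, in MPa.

σ ≈ 47.8 MPa (compressive)

The bronze has the larger α, so on heating it would change length more than the cast iron if both were free. The rigid plates force a common final length, so the bronze is put into compression and the cast iron into tension, with equal and opposite forces P (no external load).
Equating the net (thermal + elastic) strains gives |α₁ − α₂|·ΔT = P·[1/(A₁E₁) + 1/(A₂E₂)].
|α₁ − α₂|·ΔT = 7.9×10⁻⁶ × 128 = 0.001011.
1/(A₁E₁) + 1/(A₂E₂) = 1/(500×115×10³) + 1/(675×106×10³) = 3.137×10⁻⁸ N⁻¹.
P = 0.001011 / 3.137×10⁻⁸ = 32240 N = 32.24 kN.
σ_{bronze} = P/A₂ = 32240/675 = 47.76 MPa, compressive.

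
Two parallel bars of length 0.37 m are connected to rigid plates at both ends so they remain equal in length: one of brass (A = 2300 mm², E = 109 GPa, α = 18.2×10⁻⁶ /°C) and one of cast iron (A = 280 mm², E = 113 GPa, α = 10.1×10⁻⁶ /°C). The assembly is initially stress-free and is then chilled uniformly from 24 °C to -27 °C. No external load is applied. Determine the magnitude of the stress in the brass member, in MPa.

σ ≈ 5.05 MPa (tensile)

Both members must finish at the same length. With the larger α, the brass tends to over-contract; the plates restrain it, putting the brass in tension and the cast iron in compression. With no external load the two internal forces are equal and opposite, magnitude P.
Equating the net (thermal + elastic) strains gives |α₁ − α₂|·ΔT = P·[1/(A₁E₁) + 1/(A₂E₂)].
|α₁ − α₂|·ΔT = 8.1×10⁻⁶ × 51 = 0.0004131.
1/(A₁E₁) + 1/(A₂E₂) = 1/(2300×109×10³) + 1/(280×113×10³) = 3.559×10⁻⁸ N⁻¹.
P = 0.0004131 / 3.559×10⁻⁸ = 11610 N = 11.61 kN.
σ_{brass} = P/A₁ = 11610/2300 = 5.046 MPa, tensile.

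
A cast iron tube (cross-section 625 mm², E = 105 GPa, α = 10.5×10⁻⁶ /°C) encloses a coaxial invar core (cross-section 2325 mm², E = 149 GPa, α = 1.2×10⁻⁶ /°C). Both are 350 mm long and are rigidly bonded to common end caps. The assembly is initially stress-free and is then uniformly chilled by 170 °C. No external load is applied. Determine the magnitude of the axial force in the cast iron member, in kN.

Equilibrium of a rigid end plate with no external load gives equal and opposite internal forces ±P in the two members. Since α_{cast iron} > α_{invar}, cooling drives the cast iron into tension and the invar into compression.
Compatibility of the two members (thermal + elastic change equal): (α₁ − α₂)ΔT = P·[1/(A₁E₁) + 1/(A₂E₂)].
|α₁ − α₂|·ΔT = 9.3×10⁻⁶ × 170 = 0.001581.
1/(A₁E₁) + 1/(A₂E₂) = 1/(625×105×10³) + 1/(2325×149×10³) = 1.812×10⁻⁸ N⁻¹.
P = 0.001581 / 1.812×10⁻⁸ = 87230 N = 87.23 kN.

P ≈ 87.2 kN (tensile in the cast iron)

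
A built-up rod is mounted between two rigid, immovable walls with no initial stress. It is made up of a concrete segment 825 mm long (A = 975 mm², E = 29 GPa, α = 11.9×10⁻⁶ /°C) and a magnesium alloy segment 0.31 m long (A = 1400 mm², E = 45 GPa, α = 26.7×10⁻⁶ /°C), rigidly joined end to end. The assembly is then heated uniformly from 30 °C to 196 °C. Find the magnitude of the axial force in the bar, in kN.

P ≈ 88.1 kN (compressive)

If the supports were absent, the total length change would be Σ αᵢΔT Lᵢ = 11.9×10⁻⁶×166×825 + 26.7×10⁻⁶×166×310 = 3.004 mm.
The walls prevent any net length change, so an axial force P (same in every segment) develops. Compatibility: P · Σ Lᵢ/(AᵢEᵢ) = δ_free.
Σ Lᵢ/(AᵢEᵢ) = 825/(975×29×10³) + 310/(1400×45×10³) = 3.41×10⁻⁵ mm/N.
Hence P = δ_free / Σ(L/AE) = 3.004/3.41×10⁻⁵ = 88.09 kN (compressive).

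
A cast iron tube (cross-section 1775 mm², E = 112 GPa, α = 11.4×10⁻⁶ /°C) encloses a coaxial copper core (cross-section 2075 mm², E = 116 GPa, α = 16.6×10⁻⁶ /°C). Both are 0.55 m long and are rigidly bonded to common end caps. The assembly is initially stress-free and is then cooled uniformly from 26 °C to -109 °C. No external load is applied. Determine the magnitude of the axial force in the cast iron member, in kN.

P ≈ 76.4 kN (compressive in the cast iron)

Both members must finish at the same length. With the larger α, the copper tends to over-contract; the plates restrain it, putting the copper in tension and the cast iron in compression. With no external load the two internal forces are equal and opposite, magnitude P.
Setting the final lengths equal and cancelling L: (α₁ − α₂)ΔT = P/(A₁E₁) + P/(A₂E₂).
|α₁ − α₂|·ΔT = 5.2×10⁻⁶ × 135 = 0.000702.
1/(A₁E₁) + 1/(A₂E₂) = 1/(1775×112×10³) + 1/(2075×116×10³) = 9.185×10⁻⁹ N⁻¹.
P = 0.000702 / 9.185×10⁻⁹ = 76430 N = 76.43 kN.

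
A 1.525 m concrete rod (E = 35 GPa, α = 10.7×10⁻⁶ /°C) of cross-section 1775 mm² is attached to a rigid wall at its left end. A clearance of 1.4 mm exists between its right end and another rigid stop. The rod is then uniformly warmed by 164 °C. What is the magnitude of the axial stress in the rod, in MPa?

If the wall were absent the rod would grow by αΔT L = 10.7×10⁻⁶ × 164 × 1525 = 2.676 mm.
This exceeds the 1.4 mm gap, so the wall pushes back. The portion of expansion that must be recovered elastically is δ_free − gap = 2.676 − 1.4 = 1.276 mm.
That suppressed elongation corresponds to σ = E·Δ/L = 35×10³ × 1.276/1525 = 29.29 MPa.

σ ≈ 29.3 MPa (compressive)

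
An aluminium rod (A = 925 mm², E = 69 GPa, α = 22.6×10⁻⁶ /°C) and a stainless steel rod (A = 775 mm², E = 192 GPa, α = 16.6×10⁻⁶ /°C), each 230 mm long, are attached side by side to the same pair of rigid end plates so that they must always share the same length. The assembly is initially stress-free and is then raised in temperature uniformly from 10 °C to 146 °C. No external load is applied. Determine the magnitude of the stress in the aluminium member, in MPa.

Equilibrium of a rigid end plate with no external load gives equal and opposite internal forces ±P in the two members. Since α_{aluminium} > α_{stainless steel}, heating drives the aluminium into compression and the stainless steel into tension.
Setting the final lengths equal and cancelling L: (α₁ − α₂)ΔT = P/(A₁E₁) + P/(A₂E₂).
|α₁ − α₂|·ΔT = 6×10⁻⁶ × 136 = 0.000816.
1/(A₁E₁) + 1/(A₂E₂) = 1/(925×69×10³) + 1/(775×192×10³) = 2.239×10⁻⁸ N⁻¹.
P = 0.000816 / 2.239×10⁻⁸ = 36450 N = 36.45 kN.
σ_{aluminium} = P/A₁ = 36450/925 = 39.4 MPa, compressive.

σ ≈ 39.4 MPa (compressive)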